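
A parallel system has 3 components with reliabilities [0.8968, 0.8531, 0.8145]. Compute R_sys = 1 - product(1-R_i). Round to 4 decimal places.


Components: [0.8968, 0.8531, 0.8145]
(1 - 0.8968) = 0.1032, running product = 0.1032
(1 - 0.8531) = 0.1469, running product = 0.0152
(1 - 0.8145) = 0.1855, running product = 0.0028
Product of (1-R_i) = 0.0028
R_sys = 1 - 0.0028 = 0.9972

0.9972


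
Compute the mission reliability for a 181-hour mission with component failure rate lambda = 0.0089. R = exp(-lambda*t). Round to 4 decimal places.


lambda = 0.0089
mission_time = 181
lambda * t = 0.0089 * 181 = 1.6109
R = exp(-1.6109)
R = 0.1997

0.1997


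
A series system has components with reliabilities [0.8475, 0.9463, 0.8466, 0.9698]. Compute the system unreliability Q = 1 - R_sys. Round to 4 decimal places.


Components: [0.8475, 0.9463, 0.8466, 0.9698]
After component 1: product = 0.8475
After component 2: product = 0.802
After component 3: product = 0.679
After component 4: product = 0.6585
R_sys = 0.6585
Q = 1 - 0.6585 = 0.3415

0.3415


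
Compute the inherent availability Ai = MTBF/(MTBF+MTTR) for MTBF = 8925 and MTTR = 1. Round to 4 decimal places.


MTBF = 8925
MTTR = 1
MTBF + MTTR = 8926
Ai = 8925 / 8926
Ai = 0.9999

0.9999


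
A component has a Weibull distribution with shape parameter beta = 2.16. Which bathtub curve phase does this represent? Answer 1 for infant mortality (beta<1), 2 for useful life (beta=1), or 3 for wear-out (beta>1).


beta = 2.16
Compare beta to 1:
beta < 1 => infant mortality (phase 1)
beta = 1 => useful life (phase 2)
beta > 1 => wear-out (phase 3)
Since beta = 2.16, this is wear-out (increasing failure rate)
Phase = 3

3


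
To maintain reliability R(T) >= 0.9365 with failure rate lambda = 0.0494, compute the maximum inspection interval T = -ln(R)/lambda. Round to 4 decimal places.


R_target = 0.9365
lambda = 0.0494
-ln(0.9365) = 0.0656
T = 0.0656 / 0.0494
T = 1.3281

1.3281


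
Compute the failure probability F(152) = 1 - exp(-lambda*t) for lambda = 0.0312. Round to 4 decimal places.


lambda = 0.0312, t = 152
lambda * t = 4.7424
exp(-4.7424) = 0.0087
F(t) = 1 - 0.0087
F(t) = 0.9913

0.9913


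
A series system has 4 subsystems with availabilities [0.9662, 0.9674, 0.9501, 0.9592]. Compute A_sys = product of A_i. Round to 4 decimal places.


Subsystems: [0.9662, 0.9674, 0.9501, 0.9592]
After subsystem 1 (A=0.9662): product = 0.9662
After subsystem 2 (A=0.9674): product = 0.9347
After subsystem 3 (A=0.9501): product = 0.8881
After subsystem 4 (A=0.9592): product = 0.8518
A_sys = 0.8518

0.8518


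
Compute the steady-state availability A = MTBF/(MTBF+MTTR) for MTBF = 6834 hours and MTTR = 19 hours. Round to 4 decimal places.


MTBF = 6834
MTTR = 19
MTBF + MTTR = 6853
A = 6834 / 6853
A = 0.9972

0.9972


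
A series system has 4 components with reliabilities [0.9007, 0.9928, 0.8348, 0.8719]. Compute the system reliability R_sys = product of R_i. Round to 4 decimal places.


Components: [0.9007, 0.9928, 0.8348, 0.8719]
After component 1 (R=0.9007): product = 0.9007
After component 2 (R=0.9928): product = 0.8942
After component 3 (R=0.8348): product = 0.7465
After component 4 (R=0.8719): product = 0.6509
R_sys = 0.6509

0.6509


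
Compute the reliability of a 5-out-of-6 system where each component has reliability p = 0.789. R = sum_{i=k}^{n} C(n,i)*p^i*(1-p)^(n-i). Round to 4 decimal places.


k = 5, n = 6, p = 0.789
i=5: C(6,5)=6 * 0.789^5 * 0.211^1 = 0.3871
i=6: C(6,6)=1 * 0.789^6 * 0.211^0 = 0.2412
R = sum of terms = 0.6283

0.6283


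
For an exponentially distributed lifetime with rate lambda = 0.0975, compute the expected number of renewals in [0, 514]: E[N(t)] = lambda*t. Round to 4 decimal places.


lambda = 0.0975
t = 514
E[N(t)] = lambda * t
E[N(t)] = 0.0975 * 514
E[N(t)] = 50.115

50.115


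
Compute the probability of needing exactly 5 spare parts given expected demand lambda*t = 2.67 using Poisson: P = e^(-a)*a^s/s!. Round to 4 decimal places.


a = 2.67, s = 5
e^(-a) = e^(-2.67) = 0.0693
a^s = 2.67^5 = 135.6926
s! = 120
P = 0.0693 * 135.6926 / 120
P = 0.0783

0.0783


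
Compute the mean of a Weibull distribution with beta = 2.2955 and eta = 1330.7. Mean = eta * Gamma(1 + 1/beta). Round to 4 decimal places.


beta = 2.2955, eta = 1330.7
1/beta = 0.4356
1 + 1/beta = 1.4356
Gamma(1.4356) = 0.8859
Mean = 1330.7 * 0.8859
Mean = 1178.8607

1178.8607


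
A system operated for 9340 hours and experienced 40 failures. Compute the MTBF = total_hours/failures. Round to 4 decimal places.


total_hours = 9340
failures = 40
MTBF = 9340 / 40
MTBF = 233.5

233.5


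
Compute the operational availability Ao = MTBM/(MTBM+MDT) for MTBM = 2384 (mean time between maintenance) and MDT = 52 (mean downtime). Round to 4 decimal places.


MTBM = 2384
MDT = 52
MTBM + MDT = 2436
Ao = 2384 / 2436
Ao = 0.9787

0.9787


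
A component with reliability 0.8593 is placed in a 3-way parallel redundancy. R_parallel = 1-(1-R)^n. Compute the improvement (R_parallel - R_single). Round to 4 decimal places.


R_single = 0.8593, n = 3
1 - R_single = 0.1407
(1 - R_single)^n = 0.1407^3 = 0.0028
R_parallel = 1 - 0.0028 = 0.9972
Improvement = 0.9972 - 0.8593
Improvement = 0.1379

0.1379


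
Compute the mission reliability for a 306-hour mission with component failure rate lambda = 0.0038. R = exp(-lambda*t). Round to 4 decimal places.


lambda = 0.0038
mission_time = 306
lambda * t = 0.0038 * 306 = 1.1628
R = exp(-1.1628)
R = 0.3126

0.3126


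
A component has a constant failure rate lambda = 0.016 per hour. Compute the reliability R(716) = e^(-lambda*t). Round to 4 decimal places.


lambda = 0.016
t = 716
lambda * t = 11.456
R(t) = e^(-11.456)
R(t) = 0.0

0.0


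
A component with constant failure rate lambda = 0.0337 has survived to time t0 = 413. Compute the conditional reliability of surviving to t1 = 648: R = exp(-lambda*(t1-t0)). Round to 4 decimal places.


lambda = 0.0337
t0 = 413, t1 = 648
t1 - t0 = 235
lambda * (t1-t0) = 0.0337 * 235 = 7.9195
R = exp(-7.9195)
R = 0.0004

0.0004


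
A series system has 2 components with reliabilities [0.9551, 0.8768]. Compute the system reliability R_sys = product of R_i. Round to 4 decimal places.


Components: [0.9551, 0.8768]
After component 1 (R=0.9551): product = 0.9551
After component 2 (R=0.8768): product = 0.8374
R_sys = 0.8374

0.8374


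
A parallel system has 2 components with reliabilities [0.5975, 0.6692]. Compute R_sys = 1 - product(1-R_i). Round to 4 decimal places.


Components: [0.5975, 0.6692]
(1 - 0.5975) = 0.4025, running product = 0.4025
(1 - 0.6692) = 0.3308, running product = 0.1331
Product of (1-R_i) = 0.1331
R_sys = 1 - 0.1331 = 0.8669

0.8669


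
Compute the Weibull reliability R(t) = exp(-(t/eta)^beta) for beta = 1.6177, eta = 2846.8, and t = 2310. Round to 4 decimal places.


beta = 1.6177, eta = 2846.8, t = 2310
t/eta = 2310 / 2846.8 = 0.8114
(t/eta)^beta = 0.8114^1.6177 = 0.7132
R(t) = exp(-0.7132)
R(t) = 0.4901

0.4901


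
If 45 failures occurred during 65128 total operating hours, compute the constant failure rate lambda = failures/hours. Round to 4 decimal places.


failures = 45
total_hours = 65128
lambda = 45 / 65128
lambda = 0.0007

0.0007


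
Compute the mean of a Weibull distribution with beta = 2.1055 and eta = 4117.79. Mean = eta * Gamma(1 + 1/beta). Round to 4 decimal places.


beta = 2.1055, eta = 4117.79
1/beta = 0.4749
1 + 1/beta = 1.4749
Gamma(1.4749) = 0.8857
Mean = 4117.79 * 0.8857
Mean = 3647.0395

3647.0395


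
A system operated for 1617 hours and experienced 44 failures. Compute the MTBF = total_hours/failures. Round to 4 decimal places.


total_hours = 1617
failures = 44
MTBF = 1617 / 44
MTBF = 36.75

36.75


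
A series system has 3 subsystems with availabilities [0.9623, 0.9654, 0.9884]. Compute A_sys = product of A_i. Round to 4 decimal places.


Subsystems: [0.9623, 0.9654, 0.9884]
After subsystem 1 (A=0.9623): product = 0.9623
After subsystem 2 (A=0.9654): product = 0.929
After subsystem 3 (A=0.9884): product = 0.9182
A_sys = 0.9182

0.9182


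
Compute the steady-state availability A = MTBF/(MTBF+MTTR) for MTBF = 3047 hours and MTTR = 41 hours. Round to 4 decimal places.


MTBF = 3047
MTTR = 41
MTBF + MTTR = 3088
A = 3047 / 3088
A = 0.9867

0.9867


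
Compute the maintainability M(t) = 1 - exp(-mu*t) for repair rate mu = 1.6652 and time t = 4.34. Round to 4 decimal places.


mu = 1.6652, t = 4.34
mu * t = 1.6652 * 4.34 = 7.227
exp(-7.227) = 0.0007
M(t) = 1 - 0.0007
M(t) = 0.9993

0.9993


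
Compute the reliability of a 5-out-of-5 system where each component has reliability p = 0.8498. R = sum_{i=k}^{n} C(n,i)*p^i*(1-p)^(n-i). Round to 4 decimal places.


k = 5, n = 5, p = 0.8498
i=5: C(5,5)=1 * 0.8498^5 * 0.1502^0 = 0.4432
R = sum of terms = 0.4432

0.4432


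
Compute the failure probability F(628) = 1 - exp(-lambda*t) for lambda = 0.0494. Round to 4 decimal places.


lambda = 0.0494, t = 628
lambda * t = 31.0232
exp(-31.0232) = 0.0
F(t) = 1 - 0.0
F(t) = 1.0

1.0


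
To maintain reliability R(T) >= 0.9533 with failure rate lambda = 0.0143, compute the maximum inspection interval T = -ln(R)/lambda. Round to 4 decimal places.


R_target = 0.9533
lambda = 0.0143
-ln(0.9533) = 0.0478
T = 0.0478 / 0.0143
T = 3.3444

3.3444


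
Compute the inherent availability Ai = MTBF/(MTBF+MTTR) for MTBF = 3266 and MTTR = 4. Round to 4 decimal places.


MTBF = 3266
MTTR = 4
MTBF + MTTR = 3270
Ai = 3266 / 3270
Ai = 0.9988

0.9988


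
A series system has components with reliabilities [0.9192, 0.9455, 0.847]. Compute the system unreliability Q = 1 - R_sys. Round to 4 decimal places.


Components: [0.9192, 0.9455, 0.847]
After component 1: product = 0.9192
After component 2: product = 0.8691
After component 3: product = 0.7361
R_sys = 0.7361
Q = 1 - 0.7361 = 0.2639

0.2639


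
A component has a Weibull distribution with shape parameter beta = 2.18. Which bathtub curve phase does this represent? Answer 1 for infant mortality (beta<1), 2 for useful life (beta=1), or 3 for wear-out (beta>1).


beta = 2.18
Compare beta to 1:
beta < 1 => infant mortality (phase 1)
beta = 1 => useful life (phase 2)
beta > 1 => wear-out (phase 3)
Since beta = 2.18, this is wear-out (increasing failure rate)
Phase = 3

3


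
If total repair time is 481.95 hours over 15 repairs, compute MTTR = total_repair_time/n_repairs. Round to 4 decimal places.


total_repair_time = 481.95
n_repairs = 15
MTTR = 481.95 / 15
MTTR = 32.13

32.13


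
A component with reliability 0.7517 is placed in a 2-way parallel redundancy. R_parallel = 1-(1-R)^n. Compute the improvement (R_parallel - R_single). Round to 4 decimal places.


R_single = 0.7517, n = 2
1 - R_single = 0.2483
(1 - R_single)^n = 0.2483^2 = 0.0617
R_parallel = 1 - 0.0617 = 0.9383
Improvement = 0.9383 - 0.7517
Improvement = 0.1866

0.1866


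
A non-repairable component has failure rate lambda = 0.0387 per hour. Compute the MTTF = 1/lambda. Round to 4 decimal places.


lambda = 0.0387
MTTF = 1 / 0.0387
MTTF = 25.8398

25.8398


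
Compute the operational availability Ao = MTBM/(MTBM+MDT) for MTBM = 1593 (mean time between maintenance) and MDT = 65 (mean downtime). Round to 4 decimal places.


MTBM = 1593
MDT = 65
MTBM + MDT = 1658
Ao = 1593 / 1658
Ao = 0.9608

0.9608


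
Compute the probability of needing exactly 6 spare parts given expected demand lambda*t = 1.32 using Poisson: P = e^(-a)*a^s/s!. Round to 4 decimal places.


a = 1.32, s = 6
e^(-a) = e^(-1.32) = 0.2671
a^s = 1.32^6 = 5.2899
s! = 720
P = 0.2671 * 5.2899 / 720
P = 0.002

0.002


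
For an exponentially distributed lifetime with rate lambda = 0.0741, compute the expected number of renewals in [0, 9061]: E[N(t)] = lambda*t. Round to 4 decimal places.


lambda = 0.0741
t = 9061
E[N(t)] = lambda * t
E[N(t)] = 0.0741 * 9061
E[N(t)] = 671.4201

671.4201


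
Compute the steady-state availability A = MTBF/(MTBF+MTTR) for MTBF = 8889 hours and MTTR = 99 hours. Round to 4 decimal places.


MTBF = 8889
MTTR = 99
MTBF + MTTR = 8988
A = 8889 / 8988
A = 0.989

0.989


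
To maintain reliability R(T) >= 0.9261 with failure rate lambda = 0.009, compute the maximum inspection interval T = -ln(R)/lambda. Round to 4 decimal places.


R_target = 0.9261
lambda = 0.009
-ln(0.9261) = 0.0768
T = 0.0768 / 0.009
T = 8.5303

8.5303


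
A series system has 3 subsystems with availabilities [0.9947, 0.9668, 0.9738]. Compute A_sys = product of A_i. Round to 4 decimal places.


Subsystems: [0.9947, 0.9668, 0.9738]
After subsystem 1 (A=0.9947): product = 0.9947
After subsystem 2 (A=0.9668): product = 0.9617
After subsystem 3 (A=0.9738): product = 0.9365
A_sys = 0.9365

0.9365


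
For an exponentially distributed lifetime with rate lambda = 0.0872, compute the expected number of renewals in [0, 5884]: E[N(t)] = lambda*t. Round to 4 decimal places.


lambda = 0.0872
t = 5884
E[N(t)] = lambda * t
E[N(t)] = 0.0872 * 5884
E[N(t)] = 513.0848

513.0848


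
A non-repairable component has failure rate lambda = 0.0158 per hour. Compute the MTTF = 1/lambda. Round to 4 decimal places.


lambda = 0.0158
MTTF = 1 / 0.0158
MTTF = 63.2911

63.2911


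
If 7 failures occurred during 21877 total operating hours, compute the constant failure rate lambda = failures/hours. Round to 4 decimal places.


failures = 7
total_hours = 21877
lambda = 7 / 21877
lambda = 0.0003

0.0003


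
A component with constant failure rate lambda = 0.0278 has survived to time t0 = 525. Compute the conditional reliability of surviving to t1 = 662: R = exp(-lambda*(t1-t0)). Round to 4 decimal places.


lambda = 0.0278
t0 = 525, t1 = 662
t1 - t0 = 137
lambda * (t1-t0) = 0.0278 * 137 = 3.8086
R = exp(-3.8086)
R = 0.0222

0.0222


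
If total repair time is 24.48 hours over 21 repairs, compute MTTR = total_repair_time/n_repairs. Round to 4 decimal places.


total_repair_time = 24.48
n_repairs = 21
MTTR = 24.48 / 21
MTTR = 1.1657

1.1657


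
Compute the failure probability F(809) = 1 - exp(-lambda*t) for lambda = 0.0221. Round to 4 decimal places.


lambda = 0.0221, t = 809
lambda * t = 17.8789
exp(-17.8789) = 0.0
F(t) = 1 - 0.0
F(t) = 1.0

1.0


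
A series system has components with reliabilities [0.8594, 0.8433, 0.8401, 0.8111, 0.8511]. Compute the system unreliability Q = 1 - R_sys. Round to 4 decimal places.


Components: [0.8594, 0.8433, 0.8401, 0.8111, 0.8511]
After component 1: product = 0.8594
After component 2: product = 0.7247
After component 3: product = 0.6088
After component 4: product = 0.4938
After component 5: product = 0.4203
R_sys = 0.4203
Q = 1 - 0.4203 = 0.5797

0.5797


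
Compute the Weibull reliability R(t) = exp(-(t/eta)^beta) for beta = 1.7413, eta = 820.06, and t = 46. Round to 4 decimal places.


beta = 1.7413, eta = 820.06, t = 46
t/eta = 46 / 820.06 = 0.0561
(t/eta)^beta = 0.0561^1.7413 = 0.0066
R(t) = exp(-0.0066)
R(t) = 0.9934

0.9934


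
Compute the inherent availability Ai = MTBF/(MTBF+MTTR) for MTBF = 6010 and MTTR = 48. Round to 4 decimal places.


MTBF = 6010
MTTR = 48
MTBF + MTTR = 6058
Ai = 6010 / 6058
Ai = 0.9921

0.9921


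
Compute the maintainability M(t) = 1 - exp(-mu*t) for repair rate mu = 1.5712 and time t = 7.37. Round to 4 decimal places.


mu = 1.5712, t = 7.37
mu * t = 1.5712 * 7.37 = 11.5797
exp(-11.5797) = 0.0
M(t) = 1 - 0.0
M(t) = 1.0

1.0


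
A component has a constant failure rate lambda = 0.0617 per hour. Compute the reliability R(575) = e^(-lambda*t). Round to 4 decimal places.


lambda = 0.0617
t = 575
lambda * t = 35.4775
R(t) = e^(-35.4775)
R(t) = 0.0

0.0


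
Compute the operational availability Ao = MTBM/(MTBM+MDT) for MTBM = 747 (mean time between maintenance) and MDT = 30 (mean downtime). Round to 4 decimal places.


MTBM = 747
MDT = 30
MTBM + MDT = 777
Ao = 747 / 777
Ao = 0.9614

0.9614


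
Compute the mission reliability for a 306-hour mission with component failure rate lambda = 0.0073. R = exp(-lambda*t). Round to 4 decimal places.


lambda = 0.0073
mission_time = 306
lambda * t = 0.0073 * 306 = 2.2338
R = exp(-2.2338)
R = 0.1071

0.1071


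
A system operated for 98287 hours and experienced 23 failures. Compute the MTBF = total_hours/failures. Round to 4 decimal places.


total_hours = 98287
failures = 23
MTBF = 98287 / 23
MTBF = 4273.3478

4273.3478


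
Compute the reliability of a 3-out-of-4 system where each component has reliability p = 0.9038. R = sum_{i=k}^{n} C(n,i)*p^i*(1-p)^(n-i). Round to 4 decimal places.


k = 3, n = 4, p = 0.9038
i=3: C(4,3)=4 * 0.9038^3 * 0.0962^1 = 0.2841
i=4: C(4,4)=1 * 0.9038^4 * 0.0962^0 = 0.6673
R = sum of terms = 0.9513

0.9513


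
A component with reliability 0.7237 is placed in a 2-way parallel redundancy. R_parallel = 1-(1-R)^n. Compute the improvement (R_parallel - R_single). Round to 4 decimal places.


R_single = 0.7237, n = 2
1 - R_single = 0.2763
(1 - R_single)^n = 0.2763^2 = 0.0763
R_parallel = 1 - 0.0763 = 0.9237
Improvement = 0.9237 - 0.7237
Improvement = 0.2

0.2


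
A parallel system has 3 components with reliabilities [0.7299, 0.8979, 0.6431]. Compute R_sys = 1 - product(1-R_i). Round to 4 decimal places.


Components: [0.7299, 0.8979, 0.6431]
(1 - 0.7299) = 0.2701, running product = 0.2701
(1 - 0.8979) = 0.1021, running product = 0.0276
(1 - 0.6431) = 0.3569, running product = 0.0098
Product of (1-R_i) = 0.0098
R_sys = 1 - 0.0098 = 0.9902

0.9902


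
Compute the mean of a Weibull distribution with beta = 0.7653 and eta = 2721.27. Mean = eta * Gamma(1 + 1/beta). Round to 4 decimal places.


beta = 0.7653, eta = 2721.27
1/beta = 1.3067
1 + 1/beta = 2.3067
Gamma(2.3067) = 1.1714
Mean = 2721.27 * 1.1714
Mean = 3187.7226

3187.7226


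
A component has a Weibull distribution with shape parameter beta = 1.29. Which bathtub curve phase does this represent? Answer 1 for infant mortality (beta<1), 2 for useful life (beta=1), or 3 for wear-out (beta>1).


beta = 1.29
Compare beta to 1:
beta < 1 => infant mortality (phase 1)
beta = 1 => useful life (phase 2)
beta > 1 => wear-out (phase 3)
Since beta = 1.29, this is wear-out (increasing failure rate)
Phase = 3

3


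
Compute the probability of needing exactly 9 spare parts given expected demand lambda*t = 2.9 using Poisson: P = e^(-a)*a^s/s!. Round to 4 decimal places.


a = 2.9, s = 9
e^(-a) = e^(-2.9) = 0.055
a^s = 2.9^9 = 14507.146
s! = 362880
P = 0.055 * 14507.146 / 362880
P = 0.0022

0.0022


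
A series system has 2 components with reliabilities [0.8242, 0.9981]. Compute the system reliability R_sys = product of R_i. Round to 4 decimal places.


Components: [0.8242, 0.9981]
After component 1 (R=0.8242): product = 0.8242
After component 2 (R=0.9981): product = 0.8226
R_sys = 0.8226

0.8226


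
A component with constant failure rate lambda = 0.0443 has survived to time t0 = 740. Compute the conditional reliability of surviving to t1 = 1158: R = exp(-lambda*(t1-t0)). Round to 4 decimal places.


lambda = 0.0443
t0 = 740, t1 = 1158
t1 - t0 = 418
lambda * (t1-t0) = 0.0443 * 418 = 18.5174
R = exp(-18.5174)
R = 0.0

0.0


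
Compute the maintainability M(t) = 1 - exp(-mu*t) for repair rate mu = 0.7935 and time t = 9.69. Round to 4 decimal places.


mu = 0.7935, t = 9.69
mu * t = 0.7935 * 9.69 = 7.689
exp(-7.689) = 0.0005
M(t) = 1 - 0.0005
M(t) = 0.9995

0.9995


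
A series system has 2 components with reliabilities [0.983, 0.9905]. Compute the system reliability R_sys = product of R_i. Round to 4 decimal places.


Components: [0.983, 0.9905]
After component 1 (R=0.983): product = 0.983
After component 2 (R=0.9905): product = 0.9737
R_sys = 0.9737

0.9737


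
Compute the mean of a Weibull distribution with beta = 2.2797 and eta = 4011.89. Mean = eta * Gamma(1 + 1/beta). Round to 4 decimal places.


beta = 2.2797, eta = 4011.89
1/beta = 0.4387
1 + 1/beta = 1.4387
Gamma(1.4387) = 0.8858
Mean = 4011.89 * 0.8858
Mean = 3553.8568

3553.8568


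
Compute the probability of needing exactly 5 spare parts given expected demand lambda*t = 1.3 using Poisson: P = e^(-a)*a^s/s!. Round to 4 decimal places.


a = 1.3, s = 5
e^(-a) = e^(-1.3) = 0.2725
a^s = 1.3^5 = 3.7129
s! = 120
P = 0.2725 * 3.7129 / 120
P = 0.0084

0.0084


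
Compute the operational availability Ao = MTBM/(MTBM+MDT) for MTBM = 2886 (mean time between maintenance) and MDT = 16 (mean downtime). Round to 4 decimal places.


MTBM = 2886
MDT = 16
MTBM + MDT = 2902
Ao = 2886 / 2902
Ao = 0.9945

0.9945


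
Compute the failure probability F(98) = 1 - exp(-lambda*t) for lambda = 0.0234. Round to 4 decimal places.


lambda = 0.0234, t = 98
lambda * t = 2.2932
exp(-2.2932) = 0.1009
F(t) = 1 - 0.1009
F(t) = 0.8991

0.8991


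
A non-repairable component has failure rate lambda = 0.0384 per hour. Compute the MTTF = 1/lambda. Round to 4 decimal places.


lambda = 0.0384
MTTF = 1 / 0.0384
MTTF = 26.0417

26.0417


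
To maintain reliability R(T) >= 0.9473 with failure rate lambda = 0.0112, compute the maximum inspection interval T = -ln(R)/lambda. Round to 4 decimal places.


R_target = 0.9473
lambda = 0.0112
-ln(0.9473) = 0.0541
T = 0.0541 / 0.0112
T = 4.8339

4.8339


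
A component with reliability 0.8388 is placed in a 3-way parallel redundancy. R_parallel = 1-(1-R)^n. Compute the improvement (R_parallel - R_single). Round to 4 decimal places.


R_single = 0.8388, n = 3
1 - R_single = 0.1612
(1 - R_single)^n = 0.1612^3 = 0.0042
R_parallel = 1 - 0.0042 = 0.9958
Improvement = 0.9958 - 0.8388
Improvement = 0.157

0.157


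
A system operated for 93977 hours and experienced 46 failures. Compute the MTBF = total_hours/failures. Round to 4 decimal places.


total_hours = 93977
failures = 46
MTBF = 93977 / 46
MTBF = 2042.9783

2042.9783


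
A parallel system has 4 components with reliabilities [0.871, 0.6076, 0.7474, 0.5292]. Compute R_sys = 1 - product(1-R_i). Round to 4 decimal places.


Components: [0.871, 0.6076, 0.7474, 0.5292]
(1 - 0.871) = 0.129, running product = 0.129
(1 - 0.6076) = 0.3924, running product = 0.0506
(1 - 0.7474) = 0.2526, running product = 0.0128
(1 - 0.5292) = 0.4708, running product = 0.006
Product of (1-R_i) = 0.006
R_sys = 1 - 0.006 = 0.994

0.994


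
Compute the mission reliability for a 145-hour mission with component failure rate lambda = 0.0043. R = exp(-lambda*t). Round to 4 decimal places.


lambda = 0.0043
mission_time = 145
lambda * t = 0.0043 * 145 = 0.6235
R = exp(-0.6235)
R = 0.5361

0.5361


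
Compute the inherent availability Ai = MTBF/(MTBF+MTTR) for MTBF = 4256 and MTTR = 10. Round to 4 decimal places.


MTBF = 4256
MTTR = 10
MTBF + MTTR = 4266
Ai = 4256 / 4266
Ai = 0.9977

0.9977


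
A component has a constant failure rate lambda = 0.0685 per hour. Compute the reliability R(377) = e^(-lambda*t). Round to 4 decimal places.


lambda = 0.0685
t = 377
lambda * t = 25.8245
R(t) = e^(-25.8245)
R(t) = 0.0

0.0


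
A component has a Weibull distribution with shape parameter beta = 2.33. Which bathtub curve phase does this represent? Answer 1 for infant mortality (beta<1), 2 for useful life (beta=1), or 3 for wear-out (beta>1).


beta = 2.33
Compare beta to 1:
beta < 1 => infant mortality (phase 1)
beta = 1 => useful life (phase 2)
beta > 1 => wear-out (phase 3)
Since beta = 2.33, this is wear-out (increasing failure rate)
Phase = 3

3


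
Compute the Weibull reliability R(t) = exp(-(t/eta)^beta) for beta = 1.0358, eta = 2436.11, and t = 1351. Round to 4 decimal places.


beta = 1.0358, eta = 2436.11, t = 1351
t/eta = 1351 / 2436.11 = 0.5546
(t/eta)^beta = 0.5546^1.0358 = 0.543
R(t) = exp(-0.543)
R(t) = 0.581

0.581


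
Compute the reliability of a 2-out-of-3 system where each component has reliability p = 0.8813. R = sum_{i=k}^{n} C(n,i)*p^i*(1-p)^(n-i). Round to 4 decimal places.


k = 2, n = 3, p = 0.8813
i=2: C(3,2)=3 * 0.8813^2 * 0.1187^1 = 0.2766
i=3: C(3,3)=1 * 0.8813^3 * 0.1187^0 = 0.6845
R = sum of terms = 0.9611

0.9611


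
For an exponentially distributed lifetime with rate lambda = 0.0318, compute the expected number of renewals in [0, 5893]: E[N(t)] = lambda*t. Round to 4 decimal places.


lambda = 0.0318
t = 5893
E[N(t)] = lambda * t
E[N(t)] = 0.0318 * 5893
E[N(t)] = 187.3974

187.3974


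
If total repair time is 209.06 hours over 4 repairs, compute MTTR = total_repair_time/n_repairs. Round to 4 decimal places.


total_repair_time = 209.06
n_repairs = 4
MTTR = 209.06 / 4
MTTR = 52.265

52.265


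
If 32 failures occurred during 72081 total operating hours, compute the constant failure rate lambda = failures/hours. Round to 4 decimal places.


failures = 32
total_hours = 72081
lambda = 32 / 72081
lambda = 0.0004

0.0004


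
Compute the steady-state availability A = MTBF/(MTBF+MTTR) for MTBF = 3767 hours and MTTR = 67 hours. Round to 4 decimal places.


MTBF = 3767
MTTR = 67
MTBF + MTTR = 3834
A = 3767 / 3834
A = 0.9825

0.9825


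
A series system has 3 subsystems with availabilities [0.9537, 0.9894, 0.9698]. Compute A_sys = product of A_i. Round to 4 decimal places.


Subsystems: [0.9537, 0.9894, 0.9698]
After subsystem 1 (A=0.9537): product = 0.9537
After subsystem 2 (A=0.9894): product = 0.9436
After subsystem 3 (A=0.9698): product = 0.9151
A_sys = 0.9151

0.9151


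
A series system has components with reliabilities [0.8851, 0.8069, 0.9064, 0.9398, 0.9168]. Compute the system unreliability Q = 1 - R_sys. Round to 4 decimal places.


Components: [0.8851, 0.8069, 0.9064, 0.9398, 0.9168]
After component 1: product = 0.8851
After component 2: product = 0.7142
After component 3: product = 0.6473
After component 4: product = 0.6084
After component 5: product = 0.5578
R_sys = 0.5578
Q = 1 - 0.5578 = 0.4422

0.4422


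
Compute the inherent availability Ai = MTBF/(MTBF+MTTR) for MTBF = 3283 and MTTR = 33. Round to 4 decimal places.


MTBF = 3283
MTTR = 33
MTBF + MTTR = 3316
Ai = 3283 / 3316
Ai = 0.99

0.99


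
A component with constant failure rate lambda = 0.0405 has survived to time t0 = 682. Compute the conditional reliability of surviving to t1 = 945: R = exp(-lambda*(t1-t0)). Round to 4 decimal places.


lambda = 0.0405
t0 = 682, t1 = 945
t1 - t0 = 263
lambda * (t1-t0) = 0.0405 * 263 = 10.6515
R = exp(-10.6515)
R = 0.0

0.0


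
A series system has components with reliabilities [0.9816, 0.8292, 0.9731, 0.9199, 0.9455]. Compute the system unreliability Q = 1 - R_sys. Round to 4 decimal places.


Components: [0.9816, 0.8292, 0.9731, 0.9199, 0.9455]
After component 1: product = 0.9816
After component 2: product = 0.8139
After component 3: product = 0.792
After component 4: product = 0.7286
After component 5: product = 0.6889
R_sys = 0.6889
Q = 1 - 0.6889 = 0.3111

0.3111


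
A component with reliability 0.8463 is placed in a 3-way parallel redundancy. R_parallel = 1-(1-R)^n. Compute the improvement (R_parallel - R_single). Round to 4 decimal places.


R_single = 0.8463, n = 3
1 - R_single = 0.1537
(1 - R_single)^n = 0.1537^3 = 0.0036
R_parallel = 1 - 0.0036 = 0.9964
Improvement = 0.9964 - 0.8463
Improvement = 0.1501

0.1501


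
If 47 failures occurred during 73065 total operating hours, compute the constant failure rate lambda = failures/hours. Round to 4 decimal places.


failures = 47
total_hours = 73065
lambda = 47 / 73065
lambda = 0.0006

0.0006


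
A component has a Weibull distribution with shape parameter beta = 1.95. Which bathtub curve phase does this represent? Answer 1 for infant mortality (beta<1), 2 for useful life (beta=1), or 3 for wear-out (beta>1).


beta = 1.95
Compare beta to 1:
beta < 1 => infant mortality (phase 1)
beta = 1 => useful life (phase 2)
beta > 1 => wear-out (phase 3)
Since beta = 1.95, this is wear-out (increasing failure rate)
Phase = 3

3


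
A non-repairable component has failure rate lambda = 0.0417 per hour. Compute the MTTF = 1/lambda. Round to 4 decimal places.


lambda = 0.0417
MTTF = 1 / 0.0417
MTTF = 23.9808

23.9808


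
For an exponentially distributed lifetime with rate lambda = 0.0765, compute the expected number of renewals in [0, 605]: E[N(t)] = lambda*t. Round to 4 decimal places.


lambda = 0.0765
t = 605
E[N(t)] = lambda * t
E[N(t)] = 0.0765 * 605
E[N(t)] = 46.2825

46.2825


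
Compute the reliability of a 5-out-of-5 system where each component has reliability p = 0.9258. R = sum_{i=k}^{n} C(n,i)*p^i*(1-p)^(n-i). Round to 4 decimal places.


k = 5, n = 5, p = 0.9258
i=5: C(5,5)=1 * 0.9258^5 * 0.0742^0 = 0.6801
R = sum of terms = 0.6801

0.6801


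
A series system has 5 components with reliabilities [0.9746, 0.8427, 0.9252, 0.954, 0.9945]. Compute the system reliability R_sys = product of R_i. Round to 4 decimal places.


Components: [0.9746, 0.8427, 0.9252, 0.954, 0.9945]
After component 1 (R=0.9746): product = 0.9746
After component 2 (R=0.8427): product = 0.8213
After component 3 (R=0.9252): product = 0.7599
After component 4 (R=0.954): product = 0.7249
After component 5 (R=0.9945): product = 0.7209
R_sys = 0.7209

0.7209


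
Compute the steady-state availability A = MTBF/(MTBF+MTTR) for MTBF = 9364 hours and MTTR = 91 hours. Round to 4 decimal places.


MTBF = 9364
MTTR = 91
MTBF + MTTR = 9455
A = 9364 / 9455
A = 0.9904

0.9904


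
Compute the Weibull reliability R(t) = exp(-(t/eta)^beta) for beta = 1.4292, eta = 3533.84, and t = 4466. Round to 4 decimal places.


beta = 1.4292, eta = 3533.84, t = 4466
t/eta = 4466 / 3533.84 = 1.2638
(t/eta)^beta = 1.2638^1.4292 = 1.3974
R(t) = exp(-1.3974)
R(t) = 0.2472

0.2472


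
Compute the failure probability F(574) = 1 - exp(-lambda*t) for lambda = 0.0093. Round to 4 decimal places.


lambda = 0.0093, t = 574
lambda * t = 5.3382
exp(-5.3382) = 0.0048
F(t) = 1 - 0.0048
F(t) = 0.9952

0.9952


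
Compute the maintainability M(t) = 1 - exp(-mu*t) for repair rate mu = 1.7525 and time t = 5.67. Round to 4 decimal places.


mu = 1.7525, t = 5.67
mu * t = 1.7525 * 5.67 = 9.9367
exp(-9.9367) = 0.0
M(t) = 1 - 0.0
M(t) = 1.0

1.0


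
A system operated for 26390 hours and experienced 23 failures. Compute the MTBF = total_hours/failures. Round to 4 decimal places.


total_hours = 26390
failures = 23
MTBF = 26390 / 23
MTBF = 1147.3913

1147.3913


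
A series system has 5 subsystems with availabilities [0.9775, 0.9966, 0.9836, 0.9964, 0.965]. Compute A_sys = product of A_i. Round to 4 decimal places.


Subsystems: [0.9775, 0.9966, 0.9836, 0.9964, 0.965]
After subsystem 1 (A=0.9775): product = 0.9775
After subsystem 2 (A=0.9966): product = 0.9742
After subsystem 3 (A=0.9836): product = 0.9582
After subsystem 4 (A=0.9964): product = 0.9548
After subsystem 5 (A=0.965): product = 0.9213
A_sys = 0.9213

0.9213


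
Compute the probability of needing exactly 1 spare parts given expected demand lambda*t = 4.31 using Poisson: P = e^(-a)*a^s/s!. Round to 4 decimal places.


a = 4.31, s = 1
e^(-a) = e^(-4.31) = 0.0134
a^s = 4.31^1 = 4.31
s! = 1
P = 0.0134 * 4.31 / 1
P = 0.0579

0.0579


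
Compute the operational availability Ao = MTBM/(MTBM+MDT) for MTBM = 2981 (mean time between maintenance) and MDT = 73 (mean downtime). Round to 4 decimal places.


MTBM = 2981
MDT = 73
MTBM + MDT = 3054
Ao = 2981 / 3054
Ao = 0.9761

0.9761


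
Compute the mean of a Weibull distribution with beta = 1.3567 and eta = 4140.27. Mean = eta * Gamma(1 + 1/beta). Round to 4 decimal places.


beta = 1.3567, eta = 4140.27
1/beta = 0.7371
1 + 1/beta = 1.7371
Gamma(1.7371) = 0.9162
Mean = 4140.27 * 0.9162
Mean = 3793.2651

3793.2651


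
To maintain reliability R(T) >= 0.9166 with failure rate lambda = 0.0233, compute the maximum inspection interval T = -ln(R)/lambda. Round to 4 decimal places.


R_target = 0.9166
lambda = 0.0233
-ln(0.9166) = 0.0871
T = 0.0871 / 0.0233
T = 3.7375

3.7375


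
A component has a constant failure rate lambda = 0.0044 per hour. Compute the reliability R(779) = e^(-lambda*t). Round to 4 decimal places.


lambda = 0.0044
t = 779
lambda * t = 3.4276
R(t) = e^(-3.4276)
R(t) = 0.0325

0.0325


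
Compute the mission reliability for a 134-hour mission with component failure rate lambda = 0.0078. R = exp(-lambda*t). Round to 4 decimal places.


lambda = 0.0078
mission_time = 134
lambda * t = 0.0078 * 134 = 1.0452
R = exp(-1.0452)
R = 0.3516

0.3516


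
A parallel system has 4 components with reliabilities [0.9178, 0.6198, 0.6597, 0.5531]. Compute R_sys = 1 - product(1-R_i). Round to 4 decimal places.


Components: [0.9178, 0.6198, 0.6597, 0.5531]
(1 - 0.9178) = 0.0822, running product = 0.0822
(1 - 0.6198) = 0.3802, running product = 0.0313
(1 - 0.6597) = 0.3403, running product = 0.0106
(1 - 0.5531) = 0.4469, running product = 0.0048
Product of (1-R_i) = 0.0048
R_sys = 1 - 0.0048 = 0.9952

0.9952


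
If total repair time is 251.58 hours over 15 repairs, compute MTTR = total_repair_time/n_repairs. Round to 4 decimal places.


total_repair_time = 251.58
n_repairs = 15
MTTR = 251.58 / 15
MTTR = 16.772

16.772


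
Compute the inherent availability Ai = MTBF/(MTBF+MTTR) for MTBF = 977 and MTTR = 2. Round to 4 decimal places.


MTBF = 977
MTTR = 2
MTBF + MTTR = 979
Ai = 977 / 979
Ai = 0.998

0.998


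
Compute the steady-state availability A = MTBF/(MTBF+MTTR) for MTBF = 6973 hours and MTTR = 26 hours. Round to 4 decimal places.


MTBF = 6973
MTTR = 26
MTBF + MTTR = 6999
A = 6973 / 6999
A = 0.9963

0.9963


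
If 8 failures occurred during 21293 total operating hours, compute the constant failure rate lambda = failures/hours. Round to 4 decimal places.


failures = 8
total_hours = 21293
lambda = 8 / 21293
lambda = 0.0004

0.0004


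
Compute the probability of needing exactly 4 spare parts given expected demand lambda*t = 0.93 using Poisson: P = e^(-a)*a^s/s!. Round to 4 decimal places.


a = 0.93, s = 4
e^(-a) = e^(-0.93) = 0.3946
a^s = 0.93^4 = 0.7481
s! = 24
P = 0.3946 * 0.7481 / 24
P = 0.0123

0.0123


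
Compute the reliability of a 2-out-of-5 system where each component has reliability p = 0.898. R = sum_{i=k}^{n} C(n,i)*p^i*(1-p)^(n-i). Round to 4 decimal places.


k = 2, n = 5, p = 0.898
i=2: C(5,2)=10 * 0.898^2 * 0.102^3 = 0.0086
i=3: C(5,3)=10 * 0.898^3 * 0.102^2 = 0.0753
i=4: C(5,4)=5 * 0.898^4 * 0.102^1 = 0.3316
i=5: C(5,5)=1 * 0.898^5 * 0.102^0 = 0.584
R = sum of terms = 0.9995

0.9995


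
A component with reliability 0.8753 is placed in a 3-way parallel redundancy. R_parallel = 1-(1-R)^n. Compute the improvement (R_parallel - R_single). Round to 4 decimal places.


R_single = 0.8753, n = 3
1 - R_single = 0.1247
(1 - R_single)^n = 0.1247^3 = 0.0019
R_parallel = 1 - 0.0019 = 0.9981
Improvement = 0.9981 - 0.8753
Improvement = 0.1228

0.1228


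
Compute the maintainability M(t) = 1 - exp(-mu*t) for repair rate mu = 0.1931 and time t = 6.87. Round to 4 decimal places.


mu = 0.1931, t = 6.87
mu * t = 0.1931 * 6.87 = 1.3266
exp(-1.3266) = 0.2654
M(t) = 1 - 0.2654
M(t) = 0.7346

0.7346


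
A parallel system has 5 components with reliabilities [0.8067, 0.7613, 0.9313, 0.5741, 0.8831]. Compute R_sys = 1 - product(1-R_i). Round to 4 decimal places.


Components: [0.8067, 0.7613, 0.9313, 0.5741, 0.8831]
(1 - 0.8067) = 0.1933, running product = 0.1933
(1 - 0.7613) = 0.2387, running product = 0.0461
(1 - 0.9313) = 0.0687, running product = 0.0032
(1 - 0.5741) = 0.4259, running product = 0.0014
(1 - 0.8831) = 0.1169, running product = 0.0002
Product of (1-R_i) = 0.0002
R_sys = 1 - 0.0002 = 0.9998

0.9998


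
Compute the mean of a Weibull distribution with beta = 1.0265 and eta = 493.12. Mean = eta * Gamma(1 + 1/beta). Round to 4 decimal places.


beta = 1.0265, eta = 493.12
1/beta = 0.9742
1 + 1/beta = 1.9742
Gamma(1.9742) = 0.9894
Mean = 493.12 * 0.9894
Mean = 487.8725

487.8725


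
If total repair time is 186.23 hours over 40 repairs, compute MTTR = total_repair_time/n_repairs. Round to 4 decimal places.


total_repair_time = 186.23
n_repairs = 40
MTTR = 186.23 / 40
MTTR = 4.6557

4.6557


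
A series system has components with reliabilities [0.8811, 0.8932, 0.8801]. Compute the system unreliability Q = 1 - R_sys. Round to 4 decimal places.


Components: [0.8811, 0.8932, 0.8801]
After component 1: product = 0.8811
After component 2: product = 0.787
After component 3: product = 0.6926
R_sys = 0.6926
Q = 1 - 0.6926 = 0.3074

0.3074


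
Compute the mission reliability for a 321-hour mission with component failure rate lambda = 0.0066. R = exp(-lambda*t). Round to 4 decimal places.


lambda = 0.0066
mission_time = 321
lambda * t = 0.0066 * 321 = 2.1186
R = exp(-2.1186)
R = 0.1202

0.1202


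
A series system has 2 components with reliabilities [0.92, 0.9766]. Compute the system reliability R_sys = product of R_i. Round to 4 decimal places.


Components: [0.92, 0.9766]
After component 1 (R=0.92): product = 0.92
After component 2 (R=0.9766): product = 0.8985
R_sys = 0.8985

0.8985


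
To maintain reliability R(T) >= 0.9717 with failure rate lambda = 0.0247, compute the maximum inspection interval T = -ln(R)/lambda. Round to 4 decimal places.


R_target = 0.9717
lambda = 0.0247
-ln(0.9717) = 0.0287
T = 0.0287 / 0.0247
T = 1.1623

1.1623


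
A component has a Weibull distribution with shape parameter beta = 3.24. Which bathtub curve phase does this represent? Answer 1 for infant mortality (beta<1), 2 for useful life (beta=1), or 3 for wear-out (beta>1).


beta = 3.24
Compare beta to 1:
beta < 1 => infant mortality (phase 1)
beta = 1 => useful life (phase 2)
beta > 1 => wear-out (phase 3)
Since beta = 3.24, this is wear-out (increasing failure rate)
Phase = 3

3


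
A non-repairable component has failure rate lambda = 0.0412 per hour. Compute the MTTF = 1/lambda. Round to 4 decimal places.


lambda = 0.0412
MTTF = 1 / 0.0412
MTTF = 24.2718

24.2718


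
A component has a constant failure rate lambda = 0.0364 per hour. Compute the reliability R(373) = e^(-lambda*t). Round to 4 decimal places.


lambda = 0.0364
t = 373
lambda * t = 13.5772
R(t) = e^(-13.5772)
R(t) = 0.0

0.0


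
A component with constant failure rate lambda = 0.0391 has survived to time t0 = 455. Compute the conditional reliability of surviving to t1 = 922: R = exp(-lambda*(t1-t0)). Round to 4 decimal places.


lambda = 0.0391
t0 = 455, t1 = 922
t1 - t0 = 467
lambda * (t1-t0) = 0.0391 * 467 = 18.2597
R = exp(-18.2597)
R = 0.0

0.0


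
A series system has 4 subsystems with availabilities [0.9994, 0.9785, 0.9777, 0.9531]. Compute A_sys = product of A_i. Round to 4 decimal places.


Subsystems: [0.9994, 0.9785, 0.9777, 0.9531]
After subsystem 1 (A=0.9994): product = 0.9994
After subsystem 2 (A=0.9785): product = 0.9779
After subsystem 3 (A=0.9777): product = 0.9561
After subsystem 4 (A=0.9531): product = 0.9113
A_sys = 0.9113

0.9113


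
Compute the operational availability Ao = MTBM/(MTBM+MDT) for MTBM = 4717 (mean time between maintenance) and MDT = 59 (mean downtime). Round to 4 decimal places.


MTBM = 4717
MDT = 59
MTBM + MDT = 4776
Ao = 4717 / 4776
Ao = 0.9876

0.9876


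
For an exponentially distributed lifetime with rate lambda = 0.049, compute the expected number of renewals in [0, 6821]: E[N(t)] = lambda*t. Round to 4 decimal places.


lambda = 0.049
t = 6821
E[N(t)] = lambda * t
E[N(t)] = 0.049 * 6821
E[N(t)] = 334.229

334.229


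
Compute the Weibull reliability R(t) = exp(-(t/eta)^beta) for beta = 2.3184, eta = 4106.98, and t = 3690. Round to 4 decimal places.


beta = 2.3184, eta = 4106.98, t = 3690
t/eta = 3690 / 4106.98 = 0.8985
(t/eta)^beta = 0.8985^2.3184 = 0.7802
R(t) = exp(-0.7802)
R(t) = 0.4583

0.4583


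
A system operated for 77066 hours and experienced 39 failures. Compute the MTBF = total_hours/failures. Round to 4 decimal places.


total_hours = 77066
failures = 39
MTBF = 77066 / 39
MTBF = 1976.0513

1976.0513
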